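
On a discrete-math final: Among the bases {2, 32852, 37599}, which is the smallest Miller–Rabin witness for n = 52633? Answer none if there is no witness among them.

n − 1 = 52632 = 2^3 · 6579, so s = 3 and d = 6579.
Base 2: x_0 = 2^6579 mod 52633 = 1. x_0 = 1, so 2 is not a witness.
Base 32852: x_0 = 32852^6579 mod 52633 = 1. x_0 = 1, so 32852 is not a witness.
Base 37599: x_0 = 37599^6579 mod 52633 = 1. x_0 = 1, so 37599 is not a witness.
No listed base is a witness for 52633.

none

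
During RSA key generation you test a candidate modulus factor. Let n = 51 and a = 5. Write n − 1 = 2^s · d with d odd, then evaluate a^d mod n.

29

n − 1 = 50 = 2^1 · 25, so s = 1 and d = 25.
5^25 mod 51 = 29.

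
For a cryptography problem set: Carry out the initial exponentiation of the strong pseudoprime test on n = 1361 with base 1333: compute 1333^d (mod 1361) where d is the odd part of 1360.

1253

n − 1 = 1360 = 2^4 · 85, so s = 4 and d = 85.
1333^85 mod 1361 = 1253.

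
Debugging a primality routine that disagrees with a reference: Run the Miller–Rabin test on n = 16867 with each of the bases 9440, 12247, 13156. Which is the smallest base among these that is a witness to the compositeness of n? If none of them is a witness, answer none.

n − 1 = 16866 = 2^1 · 8433, so s = 1 and d = 8433.
Base 9440: x_0 = 9440^8433 mod 16867 = 10930. x_0 ∉ {1, 16866} and s = 1, so 9440 is a Miller–Rabin witness and 16867 is composite.
Base 12247: x_0 = 12247^8433 mod 16867 = 12653. x_0 ∉ {1, 16866} and s = 1, so 12247 is a Miller–Rabin witness and 16867 is composite.
Base 13156: x_0 = 13156^8433 mod 16867 = 7199. x_0 ∉ {1, 16866} and s = 1, so 13156 is a Miller–Rabin witness and 16867 is composite.
The smallest witness among the given bases is 9440.

9440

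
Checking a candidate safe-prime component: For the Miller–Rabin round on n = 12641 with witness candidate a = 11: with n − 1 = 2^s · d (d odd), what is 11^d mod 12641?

4830

n − 1 = 12640 = 2^5 · 395, so s = 5 and d = 395.
Repeated squaring mod 12641: 11^1 ≡ 11, 11^2 ≡ 121, 11^4 ≡ 2000, 11^8 ≡ 5444, 11^16 ≡ 6632, 11^32 ≡ 5385, 11^64 ≡ 12412, 11^128 ≡ 1877, 11^256 ≡ 8931.
395 = 256 + 128 + 8 + 2 + 1, so 11^395 ≡ 8931·1877·5444·121·11 ≡ 4830 (mod 12641).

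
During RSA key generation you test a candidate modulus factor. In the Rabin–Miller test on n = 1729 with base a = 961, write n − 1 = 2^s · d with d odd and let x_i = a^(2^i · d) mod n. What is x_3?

1

n − 1 = 1728 = 2^6 · 27, so s = 6 and d = 27.
x_0 = 961^27 mod 1729 = 1065.
x_1 = 1065^2 mod 1729 = 1.
x_2 = 1^2 mod 1729 = 1.
x_3 = 1^2 mod 1729 = 1.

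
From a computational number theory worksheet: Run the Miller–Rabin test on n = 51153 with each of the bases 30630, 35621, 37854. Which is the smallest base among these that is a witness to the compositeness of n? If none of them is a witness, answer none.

n − 1 = 51152 = 2^4 · 3197, so s = 4 and d = 3197.
Base 30630: x_0 = 30630^3197 mod 51153 = 44502. x_0 is neither 1 nor 51152, so continue squaring. x_1 = 44502^2 mod 51153 = 39609. x_2 = 39609^2 mod 51153 = 10371. x_3 = 10371^2 mod 51153 = 34035. Reached i = s−1 = 3 without hitting −1: 30630 is a Miller–Rabin witness and 51153 is composite.
Base 35621: x_0 = 35621^3197 mod 51153 = 39671. x_0 is neither 1 nor 51152, so continue squaring. x_1 = 39671^2 mod 51153 = 15043. x_2 = 15043^2 mod 51153 = 42130. x_3 = 42130^2 mod 51153 = 30106. Reached i = s−1 = 3 without hitting −1: 35621 is a Miller–Rabin witness and 51153 is composite.
Base 37854: x_0 = 37854^3197 mod 51153 = 46917. x_0 is neither 1 nor 51152, so continue squaring. x_1 = 46917^2 mod 51153 = 40146. x_2 = 40146^2 mod 51153 = 23745. x_3 = 23745^2 mod 51153 = 16659. Reached i = s−1 = 3 without hitting −1: 37854 is a Miller–Rabin witness and 51153 is composite.
The smallest witness among the given bases is 30630.

30630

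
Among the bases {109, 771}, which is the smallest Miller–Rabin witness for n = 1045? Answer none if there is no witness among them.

n − 1 = 1044 = 2^2 · 261, so s = 2 and d = 261.
Base 109: x_0 = 109^261 mod 1045 = 1044. x_0 = 1044 ≡ −1, so 109 is not a witness.
Base 771: x_0 = 771^261 mod 1045 = 1. x_0 = 1, so 771 is not a witness.
No listed base is a witness for 1045.

none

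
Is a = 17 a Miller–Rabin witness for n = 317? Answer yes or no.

n − 1 = 316 = 2^2 · 79, so s = 2 and d = 79.
By repeated squaring, 17^79 ≡ 114 (mod 317).
x_0 = 17^79 mod 317 = 114.
x_0 is neither 1 nor 316, so continue squaring.
x_1 = 114^2 mod 317 = 316.
x_1 ≡ −1, so 17 is not a witness.

no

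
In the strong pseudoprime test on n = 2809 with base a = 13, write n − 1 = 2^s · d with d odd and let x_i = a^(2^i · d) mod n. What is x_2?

2333

n − 1 = 2808 = 2^3 · 351, so s = 3 and d = 351.
x_0 = 13^351 mod 2809 = 584.
x_1 = 584^2 mod 2809 = 1167.
x_2 = 1167^2 mod 2809 = 2333.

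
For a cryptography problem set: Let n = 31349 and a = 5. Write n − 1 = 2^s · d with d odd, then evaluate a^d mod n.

12164

n − 1 = 31348 = 2^2 · 7837, so s = 2 and d = 7837.
By repeated squaring, 5^7837 ≡ 12164 (mod 31349).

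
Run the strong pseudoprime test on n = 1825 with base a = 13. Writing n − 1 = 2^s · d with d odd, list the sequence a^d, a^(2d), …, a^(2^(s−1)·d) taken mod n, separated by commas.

n − 1 = 1824 = 2^5 · 57, so s = 5 and d = 57.
x_0 = 13^57 mod 1825 = 408.
x_1 = 408^2 mod 1825 = 389.
x_2 = 389^2 mod 1825 = 1671.
x_3 = 1671^2 mod 1825 = 1816.
x_4 = 1816^2 mod 1825 = 81.

408, 389, 1671, 1816, 81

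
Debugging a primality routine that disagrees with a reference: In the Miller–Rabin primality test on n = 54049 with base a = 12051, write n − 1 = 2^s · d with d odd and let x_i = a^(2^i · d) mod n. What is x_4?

1

n − 1 = 54048 = 2^5 · 1689, so s = 5 and d = 1689.
x_0 = 12051^1689 mod 54049 = 33026.
x_1 = 33026^2 mod 54049 = 7856.
x_2 = 7856^2 mod 54049 = 46827.
x_3 = 46827^2 mod 54049 = 54048.
x_4 = 54048^2 mod 54049 = 1.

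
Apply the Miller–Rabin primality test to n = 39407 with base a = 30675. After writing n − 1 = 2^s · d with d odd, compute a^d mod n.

13481

n − 1 = 39406 = 2^1 · 19703, so s = 1 and d = 19703.
30675^19703 mod 39407 = 13481.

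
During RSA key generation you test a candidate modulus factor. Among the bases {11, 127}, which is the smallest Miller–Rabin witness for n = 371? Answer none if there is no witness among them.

11

n − 1 = 370 = 2^1 · 185, so s = 1 and d = 185.
Base 11: x_0 = 11^185 mod 371 = 324. x_0 ∉ {1, 370} and s = 1, so 11 is a Miller–Rabin witness and 371 is composite.
Base 127: x_0 = 127^185 mod 371 = 120. x_0 ∉ {1, 370} and s = 1, so 127 is a Miller–Rabin witness and 371 is composite.
The smallest witness among the given bases is 11.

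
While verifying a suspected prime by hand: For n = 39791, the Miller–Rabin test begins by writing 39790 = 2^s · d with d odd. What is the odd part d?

Halving: 39790 → 19895; 19895 is odd.
So 39790 = 2^1 · 19895.

19895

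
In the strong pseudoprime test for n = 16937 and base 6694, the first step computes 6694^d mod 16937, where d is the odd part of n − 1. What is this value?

n − 1 = 16936 = 2^3 · 2117, so s = 3 and d = 2117.
6694^2117 mod 16937 = 6860.

6860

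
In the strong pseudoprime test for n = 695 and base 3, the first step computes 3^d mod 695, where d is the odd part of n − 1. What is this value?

547

n − 1 = 694 = 2^1 · 347, so s = 1 and d = 347.
3^347 mod 695 = 547.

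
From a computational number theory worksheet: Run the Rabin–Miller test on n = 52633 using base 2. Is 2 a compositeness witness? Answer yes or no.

no

n − 1 = 52632 = 2^3 · 6579, so s = 3 and d = 6579.
x_0 = 2^6579 mod 52633 = 1.
x_0 = 1, so 2 is not a witness.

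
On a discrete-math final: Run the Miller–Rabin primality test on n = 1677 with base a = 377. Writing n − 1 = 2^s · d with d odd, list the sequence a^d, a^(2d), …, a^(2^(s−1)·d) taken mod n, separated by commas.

1664, 169

n − 1 = 1676 = 2^2 · 419, so s = 2 and d = 419.
x_0 = 377^419 mod 1677 = 1664.
x_1 = 1664^2 mod 1677 = 169.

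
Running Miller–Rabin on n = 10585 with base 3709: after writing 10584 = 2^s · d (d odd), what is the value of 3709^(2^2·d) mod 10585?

n − 1 = 10584 = 2^3 · 1323, so s = 3 and d = 1323.
x_0 = 3709^1323 mod 10585 = 1409.
x_1 = 1409^2 mod 10585 = 5886.
x_2 = 5886^2 mod 10585 = 291.

291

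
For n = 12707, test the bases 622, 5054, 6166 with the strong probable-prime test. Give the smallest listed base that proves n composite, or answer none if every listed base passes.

n − 1 = 12706 = 2^1 · 6353, so s = 1 and d = 6353.
Base 622: x_0 = 622^6353 mod 12707 = 4641. x_0 ∉ {1, 12706} and s = 1, so 622 is a Miller–Rabin witness and 12707 is composite.
Base 5054: x_0 = 5054^6353 mod 12707 = 5082. x_0 ∉ {1, 12706} and s = 1, so 5054 is a Miller–Rabin witness and 12707 is composite.
Base 6166: x_0 = 6166^6353 mod 12707 = 10033. x_0 ∉ {1, 12706} and s = 1, so 6166 is a Miller–Rabin witness and 12707 is composite.
The smallest witness among the given bases is 622.

622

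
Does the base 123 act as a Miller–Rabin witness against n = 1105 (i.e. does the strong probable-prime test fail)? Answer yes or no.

no

n − 1 = 1104 = 2^4 · 69, so s = 4 and d = 69.
x_0 = 123^69 mod 1105 = 1058.
x_0 is neither 1 nor 1104, so continue squaring.
x_1 = 1058^2 mod 1105 = 1104.
x_1 ≡ −1, so 123 is not a witness.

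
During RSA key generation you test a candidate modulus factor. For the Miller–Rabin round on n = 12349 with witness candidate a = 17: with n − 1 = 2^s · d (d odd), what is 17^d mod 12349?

n − 1 = 12348 = 2^2 · 3087, so s = 2 and d = 3087.
Repeated squaring mod 12349: 17^1 ≡ 17, 17^2 ≡ 289, 17^4 ≡ 9427, 17^8 ≡ 4925, 17^16 ≡ 2189, 17^32 ≡ 309, 17^64 ≡ 9038, 17^128 ≡ 9158, 17^256 ≡ 6905, 17^512 ≡ 11885, 17^1024 ≡ 5363, 17^2048 ≡ 948.
3087 = 2048 + 1024 + 8 + 4 + 2 + 1, so 17^3087 ≡ 948·5363·4925·9427·289·17 ≡ 2553 (mod 12349).

2553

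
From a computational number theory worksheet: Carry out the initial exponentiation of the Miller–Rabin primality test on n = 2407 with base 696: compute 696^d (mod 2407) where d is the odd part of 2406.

n − 1 = 2406 = 2^1 · 1203, so s = 1 and d = 1203.
Repeated squaring mod 2407: 696^1 ≡ 696, 696^2 ≡ 609, 696^4 ≡ 203, 696^8 ≡ 290, 696^16 ≡ 2262, 696^32 ≡ 1769, 696^64 ≡ 261, 696^128 ≡ 725, 696^256 ≡ 899, 696^512 ≡ 1856, 696^1024 ≡ 319.
1203 = 1024 + 128 + 32 + 16 + 2 + 1, so 696^1203 ≡ 319·725·1769·2262·609·696 ≡ 435 (mod 2407).

435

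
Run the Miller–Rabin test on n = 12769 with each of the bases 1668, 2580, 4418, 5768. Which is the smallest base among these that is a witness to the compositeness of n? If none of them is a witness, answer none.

2580

n − 1 = 12768 = 2^5 · 399, so s = 5 and d = 399.
Base 1668: x_0 = 1668^399 mod 12769 = 3997. x_0 is neither 1 nor 12768, so continue squaring. x_1 = 3997^2 mod 12769 = 1990. x_2 = 1990^2 mod 12769 = 1710. x_3 = 1710^2 mod 12769 = 12768. x_3 ≡ −1, so 1668 is not a witness.
Base 2580: x_0 = 2580^399 mod 12769 = 3432. x_0 is neither 1 nor 12768, so continue squaring. x_1 = 3432^2 mod 12769 = 5606. x_2 = 5606^2 mod 12769 = 2727. x_3 = 2727^2 mod 12769 = 4971. x_4 = 4971^2 mod 12769 = 2826. Reached i = s−1 = 4 without hitting −1: 2580 is a Miller–Rabin witness and 12769 is composite.
Base 4418: x_0 = 4418^399 mod 12769 = 10152. x_0 is neither 1 nor 12768, so continue squaring. x_1 = 10152^2 mod 12769 = 4505. x_2 = 4505^2 mod 12769 = 5084. x_3 = 5084^2 mod 12769 = 2600. x_4 = 2600^2 mod 12769 = 5199. Reached i = s−1 = 4 without hitting −1: 4418 is a Miller–Rabin witness and 12769 is composite.
Base 5768: x_0 = 5768^399 mod 12769 = 4026. x_0 is neither 1 nor 12768, so continue squaring. x_1 = 4026^2 mod 12769 = 4815. x_2 = 4815^2 mod 12769 = 8490. x_3 = 8490^2 mod 12769 = 11864. x_4 = 11864^2 mod 12769 = 1809. Reached i = s−1 = 4 without hitting −1: 5768 is a Miller–Rabin witness and 12769 is composite.
The smallest witness among the given bases is 2580.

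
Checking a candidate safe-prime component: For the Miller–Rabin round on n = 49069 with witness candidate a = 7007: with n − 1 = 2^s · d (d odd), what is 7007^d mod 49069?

n − 1 = 49068 = 2^2 · 12267, so s = 2 and d = 12267.
7007^12267 mod 49069 = 41544.

41544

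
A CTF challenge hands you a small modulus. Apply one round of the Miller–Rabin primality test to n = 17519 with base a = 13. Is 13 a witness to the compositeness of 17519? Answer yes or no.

no

n − 1 = 17518 = 2^1 · 8759, so s = 1 and d = 8759.
Repeated squaring mod 17519: 13^1 ≡ 13, 13^2 ≡ 169, 13^4 ≡ 11042, 13^8 ≡ 11043, 13^16 ≡ 15609, 13^32 ≡ 4148, 13^64 ≡ 2246, 13^128 ≡ 16563, 13^256 ≡ 2948, 13^512 ≡ 1280, 13^1024 ≡ 9133, 13^2048 ≡ 3730, 13^4096 ≡ 2814, 13^8192 ≡ 8.
8759 = 8192 + 512 + 32 + 16 + 4 + 2 + 1, so 13^8759 ≡ 8·1280·4148·15609·11042·169·13 ≡ 17518 (mod 17519).
x_0 = 13^8759 mod 17519 = 17518.
x_0 = 17518 ≡ −1, so 13 is not a witness.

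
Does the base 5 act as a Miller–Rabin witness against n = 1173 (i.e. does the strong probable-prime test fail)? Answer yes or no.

n − 1 = 1172 = 2^2 · 293, so s = 2 and d = 293.
Repeated squaring mod 1173: 5^1 ≡ 5, 5^2 ≡ 25, 5^4 ≡ 625, 5^8 ≡ 16, 5^16 ≡ 256, 5^32 ≡ 1021, 5^64 ≡ 817, 5^128 ≡ 52, 5^256 ≡ 358.
293 = 256 + 32 + 4 + 1, so 5^293 ≡ 358·1021·625·5 ≡ 983 (mod 1173).
x_0 = 5^293 mod 1173 = 983.
x_0 is neither 1 nor 1172, so continue squaring.
x_1 = 983^2 mod 1173 = 910.
Reached i = s−1 = 1 without hitting −1: 5 is a Miller–Rabin witness and 1173 is composite.

yes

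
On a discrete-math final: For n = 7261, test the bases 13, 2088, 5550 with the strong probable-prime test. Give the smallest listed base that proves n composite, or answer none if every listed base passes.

n − 1 = 7260 = 2^2 · 1815, so s = 2 and d = 1815.
Base 13: x_0 = 13^1815 mod 7261 = 5707. x_0 is neither 1 nor 7260, so continue squaring. x_1 = 5707^2 mod 7261 = 4264. Reached i = s−1 = 1 without hitting −1: 13 is a Miller–Rabin witness and 7261 is composite.
Base 2088: x_0 = 2088^1815 mod 7261 = 956. x_0 is neither 1 nor 7260, so continue squaring. x_1 = 956^2 mod 7261 = 6311. Reached i = s−1 = 1 without hitting −1: 2088 is a Miller–Rabin witness and 7261 is composite.
Base 5550: x_0 = 5550^1815 mod 7261 = 6260. x_0 is neither 1 nor 7260, so continue squaring. x_1 = 6260^2 mod 7261 = 7244. Reached i = s−1 = 1 without hitting −1: 5550 is a Miller–Rabin witness and 7261 is composite.
The smallest witness among the given bases is 13.

13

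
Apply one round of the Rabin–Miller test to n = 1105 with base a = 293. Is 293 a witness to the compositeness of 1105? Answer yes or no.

no

n − 1 = 1104 = 2^4 · 69, so s = 4 and d = 69.
x_0 = 293^69 mod 1105 = 463.
x_0 is neither 1 nor 1104, so continue squaring.
x_1 = 463^2 mod 1105 = 1104.
x_1 ≡ −1, so 293 is not a witness.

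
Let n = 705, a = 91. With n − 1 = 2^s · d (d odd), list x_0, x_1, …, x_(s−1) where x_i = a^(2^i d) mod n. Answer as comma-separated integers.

n − 1 = 704 = 2^6 · 11, so s = 6 and d = 11.
x_0 = 91^11 mod 705 = 466.
x_1 = 466^2 mod 705 = 16.
x_2 = 16^2 mod 705 = 256.
x_3 = 256^2 mod 705 = 676.
x_4 = 676^2 mod 705 = 136.
x_5 = 136^2 mod 705 = 166.

466, 16, 256, 676, 136, 166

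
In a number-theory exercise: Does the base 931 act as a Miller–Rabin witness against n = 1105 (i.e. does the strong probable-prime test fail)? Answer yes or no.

yes

n − 1 = 1104 = 2^4 · 69, so s = 4 and d = 69.
By repeated squaring, 931^69 ≡ 931 (mod 1105).
x_0 = 931^69 mod 1105 = 931.
x_0 is neither 1 nor 1104, so continue squaring.
x_1 = 931^2 mod 1105 = 441.
x_2 = 441^2 mod 1105 = 1.
x_2 = 1 but x_1 ≠ ±1, a nontrivial square root of 1 — 931 is a witness and 1105 is composite.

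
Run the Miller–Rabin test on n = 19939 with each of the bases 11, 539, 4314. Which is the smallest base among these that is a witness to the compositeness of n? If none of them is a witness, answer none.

n − 1 = 19938 = 2^1 · 9969, so s = 1 and d = 9969.
Base 11: x_0 = 11^9969 mod 19939 = 13027. x_0 ∉ {1, 19938} and s = 1, so 11 is a Miller–Rabin witness and 19939 is composite.
Base 539: x_0 = 539^9969 mod 19939 = 3222. x_0 ∉ {1, 19938} and s = 1, so 539 is a Miller–Rabin witness and 19939 is composite.
Base 4314: x_0 = 4314^9969 mod 19939 = 250. x_0 ∉ {1, 19938} and s = 1, so 4314 is a Miller–Rabin witness and 19939 is composite.
The smallest witness among the given bases is 11.

11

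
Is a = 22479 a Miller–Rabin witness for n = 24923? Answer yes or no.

no

n − 1 = 24922 = 2^1 · 12461, so s = 1 and d = 12461.
x_0 = 22479^12461 mod 24923 = 1.
x_0 = 1, so 22479 is not a witness.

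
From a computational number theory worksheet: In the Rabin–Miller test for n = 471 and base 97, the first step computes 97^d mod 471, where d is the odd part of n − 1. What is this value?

217

n − 1 = 470 = 2^1 · 235, so s = 1 and d = 235.
97^235 mod 471 = 217.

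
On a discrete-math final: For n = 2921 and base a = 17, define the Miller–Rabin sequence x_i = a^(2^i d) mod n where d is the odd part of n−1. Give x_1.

1687

n − 1 = 2920 = 2^3 · 365, so s = 3 and d = 365.
x_0 = 17^365 mod 2921 = 1137.
x_1 = 1137^2 mod 2921 = 1687.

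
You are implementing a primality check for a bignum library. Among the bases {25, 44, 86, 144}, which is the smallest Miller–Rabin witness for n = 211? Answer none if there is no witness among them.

n − 1 = 210 = 2^1 · 105, so s = 1 and d = 105.
Base 25: x_0 = 25^105 mod 211 = 1. x_0 = 1, so 25 is not a witness.
Base 44: x_0 = 44^105 mod 211 = 1. x_0 = 1, so 44 is not a witness.
Base 86: x_0 = 86^105 mod 211 = 210. x_0 = 210 ≡ −1, so 86 is not a witness.
Base 144: x_0 = 144^105 mod 211 = 1. x_0 = 1, so 144 is not a witness.
No listed base is a witness for 211.

none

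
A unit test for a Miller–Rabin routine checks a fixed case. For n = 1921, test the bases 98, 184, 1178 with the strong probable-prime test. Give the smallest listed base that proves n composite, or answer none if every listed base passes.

n − 1 = 1920 = 2^7 · 15, so s = 7 and d = 15.
Base 98: x_0 = 98^15 mod 1921 = 1823. x_0 is neither 1 nor 1920, so continue squaring. x_1 = 1823^2 mod 1921 = 1920. x_1 ≡ −1, so 98 is not a witness.
Base 184: x_0 = 184^15 mod 1921 = 1660. x_0 is neither 1 nor 1920, so continue squaring. x_1 = 1660^2 mod 1921 = 886. x_2 = 886^2 mod 1921 = 1228. x_3 = 1228^2 mod 1921 = 1920. x_3 ≡ −1, so 184 is not a witness.
Base 1178: x_0 = 1178^15 mod 1921 = 1316. x_0 is neither 1 nor 1920, so continue squaring. x_1 = 1316^2 mod 1921 = 1035. x_2 = 1035^2 mod 1921 = 1228. x_3 = 1228^2 mod 1921 = 1920. x_3 ≡ −1, so 1178 is not a witness.
No listed base is a witness for 1921.

none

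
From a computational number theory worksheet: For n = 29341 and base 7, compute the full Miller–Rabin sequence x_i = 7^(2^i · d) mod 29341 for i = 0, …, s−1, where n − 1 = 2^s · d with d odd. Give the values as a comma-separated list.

23496, 11101

n − 1 = 29340 = 2^2 · 7335, so s = 2 and d = 7335.
x_0 = 7^7335 mod 29341 = 23496.
x_1 = 23496^2 mod 29341 = 11101.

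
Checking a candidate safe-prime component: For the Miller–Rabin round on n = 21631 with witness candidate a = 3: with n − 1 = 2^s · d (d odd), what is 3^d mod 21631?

n − 1 = 21630 = 2^1 · 10815, so s = 1 and d = 10815.
3^10815 mod 21631 = 3092.

3092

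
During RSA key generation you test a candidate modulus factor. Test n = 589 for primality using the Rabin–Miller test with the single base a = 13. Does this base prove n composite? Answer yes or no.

n − 1 = 588 = 2^2 · 147, so s = 2 and d = 147.
x_0 = 13^147 mod 589 = 240.
x_0 is neither 1 nor 588, so continue squaring.
x_1 = 240^2 mod 589 = 467.
Reached i = s−1 = 1 without hitting −1: 13 is a Miller–Rabin witness and 589 is composite.

yes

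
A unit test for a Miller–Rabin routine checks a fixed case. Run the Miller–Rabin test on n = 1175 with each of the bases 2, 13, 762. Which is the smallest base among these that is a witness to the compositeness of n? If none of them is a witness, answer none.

2

n − 1 = 1174 = 2^1 · 587, so s = 1 and d = 587.
Base 2: x_0 = 2^587 mod 1175 = 853. x_0 ∉ {1, 1174} and s = 1, so 2 is a Miller–Rabin witness and 1175 is composite.
Base 13: x_0 = 13^587 mod 1175 = 367. x_0 ∉ {1, 1174} and s = 1, so 13 is a Miller–Rabin witness and 1175 is composite.
Base 762: x_0 = 762^587 mod 1175 = 908. x_0 ∉ {1, 1174} and s = 1, so 762 is a Miller–Rabin witness and 1175 is composite.
The smallest witness among the given bases is 2.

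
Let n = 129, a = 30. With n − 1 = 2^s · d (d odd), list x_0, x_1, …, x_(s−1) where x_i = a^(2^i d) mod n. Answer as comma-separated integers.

n − 1 = 128 = 2^7 · 1, so s = 7 and d = 1.
x_0 = 30^1 mod 129 = 30.
x_1 = 30^2 mod 129 = 126.
x_2 = 126^2 mod 129 = 9.
x_3 = 9^2 mod 129 = 81.
x_4 = 81^2 mod 129 = 111.
x_5 = 111^2 mod 129 = 66.
x_6 = 66^2 mod 129 = 99.

30, 126, 9, 81, 111, 66, 99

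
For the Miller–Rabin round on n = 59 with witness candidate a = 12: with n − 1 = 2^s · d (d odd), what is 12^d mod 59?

1

n − 1 = 58 = 2^1 · 29, so s = 1 and d = 29.
12^29 mod 59 = 1.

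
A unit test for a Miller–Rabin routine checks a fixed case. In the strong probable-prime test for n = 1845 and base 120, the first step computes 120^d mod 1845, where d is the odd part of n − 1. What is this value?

495

n − 1 = 1844 = 2^2 · 461, so s = 2 and d = 461.
Repeated squaring mod 1845: 120^1 ≡ 120, 120^2 ≡ 1485, 120^4 ≡ 450, 120^8 ≡ 1395, 120^16 ≡ 1395, 120^32 ≡ 1395, 120^64 ≡ 1395, 120^128 ≡ 1395, 120^256 ≡ 1395.
461 = 256 + 128 + 64 + 8 + 4 + 1, so 120^461 ≡ 1395·1395·1395·1395·450·120 ≡ 495 (mod 1845).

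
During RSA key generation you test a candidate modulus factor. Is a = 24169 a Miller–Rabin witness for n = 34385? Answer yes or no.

n − 1 = 34384 = 2^4 · 2149, so s = 4 and d = 2149.
x_0 = 24169^2149 mod 34385 = 11819.
x_0 is neither 1 nor 34384, so continue squaring.
x_1 = 11819^2 mod 34385 = 16891.
x_2 = 16891^2 mod 34385 = 13536.
x_3 = 13536^2 mod 34385 = 20016.
Reached i = s−1 = 3 without hitting −1: 24169 is a Miller–Rabin witness and 34385 is composite.

yes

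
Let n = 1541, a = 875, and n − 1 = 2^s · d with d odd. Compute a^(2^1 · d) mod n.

n − 1 = 1540 = 2^2 · 385, so s = 2 and d = 385.
x_0 = 875^385 mod 1541 = 967.
x_1 = 967^2 mod 1541 = 1243.

1243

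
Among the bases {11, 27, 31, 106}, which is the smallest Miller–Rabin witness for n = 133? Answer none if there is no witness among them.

none

n − 1 = 132 = 2^2 · 33, so s = 2 and d = 33.
Base 11: x_0 = 11^33 mod 133 = 1. x_0 = 1, so 11 is not a witness.
Base 27: x_0 = 27^33 mod 133 = 132. x_0 = 132 ≡ −1, so 27 is not a witness.
Base 31: x_0 = 31^33 mod 133 = 132. x_0 = 132 ≡ −1, so 31 is not a witness.
Base 106: x_0 = 106^33 mod 133 = 1. x_0 = 1, so 106 is not a witness.
No listed base is a witness for 133.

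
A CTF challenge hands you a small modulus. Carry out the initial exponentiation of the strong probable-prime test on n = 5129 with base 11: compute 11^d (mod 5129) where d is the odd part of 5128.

2251

n − 1 = 5128 = 2^3 · 641, so s = 3 and d = 641.
Repeated squaring mod 5129: 11^1 ≡ 11, 11^2 ≡ 121, 11^4 ≡ 4383, 11^8 ≡ 2584, 11^16 ≡ 4227, 11^32 ≡ 3222, 11^64 ≡ 188, 11^128 ≡ 4570, 11^256 ≡ 4741, 11^512 ≡ 1803.
641 = 512 + 128 + 1, so 11^641 ≡ 1803·4570·11 ≡ 2251 (mod 5129).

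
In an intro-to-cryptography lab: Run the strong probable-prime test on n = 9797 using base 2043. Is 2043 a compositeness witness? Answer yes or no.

yes

n − 1 = 9796 = 2^2 · 2449, so s = 2 and d = 2449.
x_0 = 2043^2449 mod 9797 = 9415.
x_0 is neither 1 nor 9796, so continue squaring.
x_1 = 9415^2 mod 9797 = 8766.
Reached i = s−1 = 1 without hitting −1: 2043 is a Miller–Rabin witness and 9797 is composite.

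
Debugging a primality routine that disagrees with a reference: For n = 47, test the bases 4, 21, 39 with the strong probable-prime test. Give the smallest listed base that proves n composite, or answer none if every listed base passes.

none

n − 1 = 46 = 2^1 · 23, so s = 1 and d = 23.
Base 4: x_0 = 4^23 mod 47 = 1. x_0 = 1, so 4 is not a witness.
Base 21: x_0 = 21^23 mod 47 = 1. x_0 = 1, so 21 is not a witness.
Base 39: x_0 = 39^23 mod 47 = 46. x_0 = 46 ≡ −1, so 39 is not a witness.
No listed base is a witness for 47.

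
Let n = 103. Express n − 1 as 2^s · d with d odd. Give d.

51

Halving: 102 → 51; 51 is odd.
So 102 = 2^1 · 51.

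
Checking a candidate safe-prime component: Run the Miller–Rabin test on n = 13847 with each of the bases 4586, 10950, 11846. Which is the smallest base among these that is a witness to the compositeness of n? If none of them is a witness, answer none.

4586

n − 1 = 13846 = 2^1 · 6923, so s = 1 and d = 6923.
Base 4586: x_0 = 4586^6923 mod 13847 = 1941. x_0 ∉ {1, 13846} and s = 1, so 4586 is a Miller–Rabin witness and 13847 is composite.
Base 10950: x_0 = 10950^6923 mod 13847 = 8717. x_0 ∉ {1, 13846} and s = 1, so 10950 is a Miller–Rabin witness and 13847 is composite.
Base 11846: x_0 = 11846^6923 mod 13847 = 2944. x_0 ∉ {1, 13846} and s = 1, so 11846 is a Miller–Rabin witness and 13847 is composite.
The smallest witness among the given bases is 4586.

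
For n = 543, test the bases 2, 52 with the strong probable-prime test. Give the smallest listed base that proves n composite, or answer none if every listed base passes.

n − 1 = 542 = 2^1 · 271, so s = 1 and d = 271.
Base 2: x_0 = 2^271 mod 543 = 179. x_0 ∉ {1, 542} and s = 1, so 2 is a Miller–Rabin witness and 543 is composite.
Base 52: x_0 = 52^271 mod 543 = 52. x_0 ∉ {1, 542} and s = 1, so 52 is a Miller–Rabin witness and 543 is composite.
The smallest witness among the given bases is 2.

2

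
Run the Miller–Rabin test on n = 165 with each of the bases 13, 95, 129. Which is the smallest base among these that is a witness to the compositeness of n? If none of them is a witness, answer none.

n − 1 = 164 = 2^2 · 41, so s = 2 and d = 41.
Base 13: x_0 = 13^41 mod 165 = 13. x_0 is neither 1 nor 164, so continue squaring. x_1 = 13^2 mod 165 = 4. Reached i = s−1 = 1 without hitting −1: 13 is a Miller–Rabin witness and 165 is composite.
Base 95: x_0 = 95^41 mod 165 = 95. x_0 is neither 1 nor 164, so continue squaring. x_1 = 95^2 mod 165 = 115. Reached i = s−1 = 1 without hitting −1: 95 is a Miller–Rabin witness and 165 is composite.
Base 129: x_0 = 129^41 mod 165 = 129. x_0 is neither 1 nor 164, so continue squaring. x_1 = 129^2 mod 165 = 141. Reached i = s−1 = 1 without hitting −1: 129 is a Miller–Rabin witness and 165 is composite.
The smallest witness among the given bases is 13.

13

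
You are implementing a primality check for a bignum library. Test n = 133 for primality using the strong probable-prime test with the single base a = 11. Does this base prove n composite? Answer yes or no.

n − 1 = 132 = 2^2 · 33, so s = 2 and d = 33.
x_0 = 11^33 mod 133 = 1.
x_0 = 1, so 11 is not a witness.

no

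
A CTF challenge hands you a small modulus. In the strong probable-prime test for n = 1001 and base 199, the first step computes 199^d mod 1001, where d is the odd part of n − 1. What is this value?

n − 1 = 1000 = 2^3 · 125, so s = 3 and d = 125.
Repeated squaring mod 1001: 199^1 ≡ 199, 199^2 ≡ 562, 199^4 ≡ 529, 199^8 ≡ 562, 199^16 ≡ 529, 199^32 ≡ 562, 199^64 ≡ 529.
125 = 64 + 32 + 16 + 8 + 4 + 1, so 199^125 ≡ 529·562·529·562·529·199 ≡ 166 (mod 1001).

166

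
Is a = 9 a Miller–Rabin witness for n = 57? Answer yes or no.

n − 1 = 56 = 2^3 · 7, so s = 3 and d = 7.
By repeated squaring, 9^7 ≡ 42 (mod 57).
x_0 = 9^7 mod 57 = 42.
x_0 is neither 1 nor 56, so continue squaring.
x_1 = 42^2 mod 57 = 54.
x_2 = 54^2 mod 57 = 9.
Reached i = s−1 = 2 without hitting −1: 9 is a Miller–Rabin witness and 57 is composite.

yes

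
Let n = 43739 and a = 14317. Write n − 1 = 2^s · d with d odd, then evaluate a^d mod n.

n − 1 = 43738 = 2^1 · 21869, so s = 1 and d = 21869.
14317^21869 mod 43739 = 30139.

30139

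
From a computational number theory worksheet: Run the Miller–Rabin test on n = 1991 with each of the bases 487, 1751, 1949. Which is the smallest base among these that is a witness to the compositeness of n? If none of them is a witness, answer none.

none

n − 1 = 1990 = 2^1 · 995, so s = 1 and d = 995.
Base 487: x_0 = 487^995 mod 1991 = 1. x_0 = 1, so 487 is not a witness.
Base 1751: x_0 = 1751^995 mod 1991 = 1990. x_0 = 1990 ≡ −1, so 1751 is not a witness.
Base 1949: x_0 = 1949^995 mod 1991 = 1990. x_0 = 1990 ≡ −1, so 1949 is not a witness.
No listed base is a witness for 1991.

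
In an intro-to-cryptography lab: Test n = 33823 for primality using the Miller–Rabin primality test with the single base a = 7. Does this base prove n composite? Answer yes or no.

yes

n − 1 = 33822 = 2^1 · 16911, so s = 1 and d = 16911.
x_0 = 7^16911 mod 33823 = 6954.
x_0 ∉ {1, 33822} and s = 1, so 7 is a Miller–Rabin witness and 33823 is composite.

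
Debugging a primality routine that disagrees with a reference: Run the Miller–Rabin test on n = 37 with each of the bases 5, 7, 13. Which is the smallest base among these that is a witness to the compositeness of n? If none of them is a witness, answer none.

n − 1 = 36 = 2^2 · 9, so s = 2 and d = 9.
Base 5: x_0 = 5^9 mod 37 = 6. x_0 is neither 1 nor 36, so continue squaring. x_1 = 6^2 mod 37 = 36. x_1 ≡ −1, so 5 is not a witness.
Base 7: x_0 = 7^9 mod 37 = 1. x_0 = 1, so 7 is not a witness.
Base 13: x_0 = 13^9 mod 37 = 6. x_0 is neither 1 nor 36, so continue squaring. x_1 = 6^2 mod 37 = 36. x_1 ≡ −1, so 13 is not a witness.
No listed base is a witness for 37.

none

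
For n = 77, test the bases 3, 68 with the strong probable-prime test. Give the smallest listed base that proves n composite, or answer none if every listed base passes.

n − 1 = 76 = 2^2 · 19, so s = 2 and d = 19.
Base 3: x_0 = 3^19 mod 77 = 59. x_0 is neither 1 nor 76, so continue squaring. x_1 = 59^2 mod 77 = 16. Reached i = s−1 = 1 without hitting −1: 3 is a Miller–Rabin witness and 77 is composite.
Base 68: x_0 = 68^19 mod 77 = 61. x_0 is neither 1 nor 76, so continue squaring. x_1 = 61^2 mod 77 = 25. Reached i = s−1 = 1 without hitting −1: 68 is a Miller–Rabin witness and 77 is composite.
The smallest witness among the given bases is 3.

3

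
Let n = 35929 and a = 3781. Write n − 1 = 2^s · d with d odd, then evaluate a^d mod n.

n − 1 = 35928 = 2^3 · 4491, so s = 3 and d = 4491.
3781^4491 mod 35929 = 3781.

3781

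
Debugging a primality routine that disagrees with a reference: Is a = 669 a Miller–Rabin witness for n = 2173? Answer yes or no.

yes

n − 1 = 2172 = 2^2 · 543, so s = 2 and d = 543.
x_0 = 669^543 mod 2173 = 1042.
x_0 is neither 1 nor 2172, so continue squaring.
x_1 = 1042^2 mod 2173 = 1437.
Reached i = s−1 = 1 without hitting −1: 669 is a Miller–Rabin witness and 2173 is composite.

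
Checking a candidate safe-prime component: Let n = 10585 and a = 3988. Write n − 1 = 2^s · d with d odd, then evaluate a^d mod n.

n − 1 = 10584 = 2^3 · 1323, so s = 3 and d = 1323.
3988^1323 mod 10585 = 9152.

9152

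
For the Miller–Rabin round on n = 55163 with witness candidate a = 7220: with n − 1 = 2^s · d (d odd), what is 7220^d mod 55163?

55162

n − 1 = 55162 = 2^1 · 27581, so s = 1 and d = 27581.
7220^27581 mod 55163 = 55162.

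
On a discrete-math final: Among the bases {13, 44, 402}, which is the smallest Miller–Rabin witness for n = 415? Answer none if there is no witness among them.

n − 1 = 414 = 2^1 · 207, so s = 1 and d = 207.
Base 13: x_0 = 13^207 mod 415 = 412. x_0 ∉ {1, 414} and s = 1, so 13 is a Miller–Rabin witness and 415 is composite.
Base 44: x_0 = 44^207 mod 415 = 359. x_0 ∉ {1, 414} and s = 1, so 44 is a Miller–Rabin witness and 415 is composite.
Base 402: x_0 = 402^207 mod 415 = 3. x_0 ∉ {1, 414} and s = 1, so 402 is a Miller–Rabin witness and 415 is composite.
The smallest witness among the given bases is 13.

13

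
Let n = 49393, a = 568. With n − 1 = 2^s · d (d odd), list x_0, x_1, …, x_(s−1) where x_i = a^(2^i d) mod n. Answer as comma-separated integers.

17210, 23672, 49392, 1

n − 1 = 49392 = 2^4 · 3087, so s = 4 and d = 3087.
x_0 = 568^3087 mod 49393 = 17210.
x_1 = 17210^2 mod 49393 = 23672.
x_2 = 23672^2 mod 49393 = 49392.
x_3 = 49392^2 mod 49393 = 1.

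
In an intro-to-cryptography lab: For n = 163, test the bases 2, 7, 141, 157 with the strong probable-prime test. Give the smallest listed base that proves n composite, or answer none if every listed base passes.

n − 1 = 162 = 2^1 · 81, so s = 1 and d = 81.
Base 2: x_0 = 2^81 mod 163 = 162. x_0 = 162 ≡ −1, so 2 is not a witness.
Base 7: x_0 = 7^81 mod 163 = 162. x_0 = 162 ≡ −1, so 7 is not a witness.
Base 141: x_0 = 141^81 mod 163 = 162. x_0 = 162 ≡ −1, so 141 is not a witness.
Base 157: x_0 = 157^81 mod 163 = 162. x_0 = 162 ≡ −1, so 157 is not a witness.
No listed base is a witness for 163.

none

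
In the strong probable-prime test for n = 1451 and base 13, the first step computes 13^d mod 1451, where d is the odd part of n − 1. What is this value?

n − 1 = 1450 = 2^1 · 725, so s = 1 and d = 725.
By repeated squaring, 13^725 ≡ 1450 (mod 1451).

1450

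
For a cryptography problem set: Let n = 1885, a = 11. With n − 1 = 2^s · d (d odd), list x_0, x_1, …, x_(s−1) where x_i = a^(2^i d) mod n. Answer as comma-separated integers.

1071, 961

n − 1 = 1884 = 2^2 · 471, so s = 2 and d = 471.
x_0 = 11^471 mod 1885 = 1071.
x_1 = 1071^2 mod 1885 = 961.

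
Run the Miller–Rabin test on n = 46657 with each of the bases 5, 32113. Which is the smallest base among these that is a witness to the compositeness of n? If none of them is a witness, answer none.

5

n − 1 = 46656 = 2^6 · 729, so s = 6 and d = 729.
Base 5: x_0 = 5^729 mod 46657 = 746. x_0 is neither 1 nor 46656, so continue squaring. x_1 = 746^2 mod 46657 = 43289. x_2 = 43289^2 mod 46657 = 5773. x_3 = 5773^2 mod 46657 = 14431. x_4 = 14431^2 mod 46657 = 23570. x_5 = 23570^2 mod 46657 = 1. x_5 = 1 but x_4 ≠ ±1, a nontrivial square root of 1 — 5 is a witness and 46657 is composite.
Base 32113: x_0 = 32113^729 mod 46657 = 14431. x_0 is neither 1 nor 46656, so continue squaring. x_1 = 14431^2 mod 46657 = 23570. x_2 = 23570^2 mod 46657 = 1. x_2 = 1 but x_1 ≠ ±1, a nontrivial square root of 1 — 32113 is a witness and 46657 is composite.
The smallest witness among the given bases is 5.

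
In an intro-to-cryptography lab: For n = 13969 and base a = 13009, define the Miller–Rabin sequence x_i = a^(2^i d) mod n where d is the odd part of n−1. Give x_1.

n − 1 = 13968 = 2^4 · 873, so s = 4 and d = 873.
Repeated squaring mod 13969: 13009^1 ≡ 13009, 13009^2 ≡ 13615, 13009^4 ≡ 13564, 13009^8 ≡ 10366, 13009^16 ≡ 4408, 13009^32 ≡ 13554, 13009^64 ≡ 4597, 13009^128 ≡ 11281, 13009^256 ≡ 3371, 13009^512 ≡ 6844.
873 = 512 + 256 + 64 + 32 + 8 + 1, so 13009^873 ≡ 6844·3371·4597·13554·10366·13009 ≡ 12392 (mod 13969).
x_0 = 12392.
x_1 = 12392^2 mod 13969 = 447.

447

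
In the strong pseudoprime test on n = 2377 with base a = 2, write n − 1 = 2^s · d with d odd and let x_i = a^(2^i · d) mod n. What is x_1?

n − 1 = 2376 = 2^3 · 297, so s = 3 and d = 297.
x_0 = 2^297 mod 2377 = 1134.
x_1 = 1134^2 mod 2377 = 2376.

2376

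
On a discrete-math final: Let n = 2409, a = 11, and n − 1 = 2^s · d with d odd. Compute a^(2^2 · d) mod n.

n − 1 = 2408 = 2^3 · 301, so s = 3 and d = 301.
x_0 = 11^301 mod 2409 = 902.
x_1 = 902^2 mod 2409 = 1771.
x_2 = 1771^2 mod 2409 = 2332.

2332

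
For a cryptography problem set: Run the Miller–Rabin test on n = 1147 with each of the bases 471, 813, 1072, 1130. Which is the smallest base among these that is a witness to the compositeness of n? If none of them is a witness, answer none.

813

n − 1 = 1146 = 2^1 · 573, so s = 1 and d = 573.
Base 471: x_0 = 471^573 mod 1147 = 1146. x_0 = 1146 ≡ −1, so 471 is not a witness.
Base 813: x_0 = 813^573 mod 1147 = 591. x_0 ∉ {1, 1146} and s = 1, so 813 is a Miller–Rabin witness and 1147 is composite.
Base 1072: x_0 = 1072^573 mod 1147 = 221. x_0 ∉ {1, 1146} and s = 1, so 1072 is a Miller–Rabin witness and 1147 is composite.
Base 1130: x_0 = 1130^573 mod 1147 = 791. x_0 ∉ {1, 1146} and s = 1, so 1130 is a Miller–Rabin witness and 1147 is composite.
The smallest witness among the given bases is 813.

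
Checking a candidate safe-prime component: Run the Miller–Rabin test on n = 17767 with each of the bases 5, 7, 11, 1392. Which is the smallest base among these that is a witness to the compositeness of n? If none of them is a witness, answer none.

5

n − 1 = 17766 = 2^1 · 8883, so s = 1 and d = 8883.
Base 5: x_0 = 5^8883 mod 17767 = 17114. x_0 ∉ {1, 17766} and s = 1, so 5 is a Miller–Rabin witness and 17767 is composite.
Base 7: x_0 = 7^8883 mod 17767 = 1200. x_0 ∉ {1, 17766} and s = 1, so 7 is a Miller–Rabin witness and 17767 is composite.
Base 11: x_0 = 11^8883 mod 17767 = 9559. x_0 ∉ {1, 17766} and s = 1, so 11 is a Miller–Rabin witness and 17767 is composite.
Base 1392: x_0 = 1392^8883 mod 17767 = 1525. x_0 ∉ {1, 17766} and s = 1, so 1392 is a Miller–Rabin witness and 17767 is composite.
The smallest witness among the given bases is 5.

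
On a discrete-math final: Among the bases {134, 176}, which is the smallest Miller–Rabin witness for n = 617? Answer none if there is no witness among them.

n − 1 = 616 = 2^3 · 77, so s = 3 and d = 77.
Base 134: x_0 = 134^77 mod 617 = 1. x_0 = 1, so 134 is not a witness.
Base 176: x_0 = 176^77 mod 617 = 194. x_0 is neither 1 nor 616, so continue squaring. x_1 = 194^2 mod 617 = 616. x_1 ≡ −1, so 176 is not a witness.
No listed base is a witness for 617.

none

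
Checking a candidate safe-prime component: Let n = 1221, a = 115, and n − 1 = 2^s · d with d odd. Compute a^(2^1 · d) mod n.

n − 1 = 1220 = 2^2 · 305, so s = 2 and d = 305.
x_0 = 115^305 mod 1221 = 694.
x_1 = 694^2 mod 1221 = 562.

562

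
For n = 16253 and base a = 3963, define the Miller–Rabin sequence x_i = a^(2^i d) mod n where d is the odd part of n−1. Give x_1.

1

n − 1 = 16252 = 2^2 · 4063, so s = 2 and d = 4063.
x_0 = 3963^4063 mod 16253 = 1.
x_1 = 1^2 mod 16253 = 1.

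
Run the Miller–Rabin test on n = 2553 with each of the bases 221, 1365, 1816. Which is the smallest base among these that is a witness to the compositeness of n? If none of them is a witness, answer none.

n − 1 = 2552 = 2^3 · 319, so s = 3 and d = 319.
Base 221: x_0 = 221^319 mod 2553 = 2552. x_0 = 2552 ≡ −1, so 221 is not a witness.
Base 1365: x_0 = 1365^319 mod 2553 = 2439. x_0 is neither 1 nor 2552, so continue squaring. x_1 = 2439^2 mod 2553 = 231. x_2 = 231^2 mod 2553 = 2301. Reached i = s−1 = 2 without hitting −1: 1365 is a Miller–Rabin witness and 2553 is composite.
Base 1816: x_0 = 1816^319 mod 2553 = 1954. x_0 is neither 1 nor 2552, so continue squaring. x_1 = 1954^2 mod 2553 = 1381. x_2 = 1381^2 mod 2553 = 70. Reached i = s−1 = 2 without hitting −1: 1816 is a Miller–Rabin witness and 2553 is composite.
The smallest witness among the given bases is 1365.

1365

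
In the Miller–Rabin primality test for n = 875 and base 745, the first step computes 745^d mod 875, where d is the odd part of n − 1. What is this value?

n − 1 = 874 = 2^1 · 437, so s = 1 and d = 437.
745^437 mod 875 = 250.

250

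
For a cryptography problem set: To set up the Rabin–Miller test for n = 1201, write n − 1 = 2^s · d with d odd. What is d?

Halving: 1200 → 600 → 300 → 150 → 75; 75 is odd.
So 1200 = 2^4 · 75.

75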